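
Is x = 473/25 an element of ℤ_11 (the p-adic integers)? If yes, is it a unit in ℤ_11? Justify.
x ∈ ℤ_11 but not a unit; v_11(x) = 1 > 0

ℤ_11 = {x ∈ ℚ_11 : v_11(x) ≥ 0} and ℤ_11^× = {x ∈ ℤ_11 : v_11(x) = 0}. Here v_11(473/25) = v_11(num) − v_11(den) = 1; compare against these criteria.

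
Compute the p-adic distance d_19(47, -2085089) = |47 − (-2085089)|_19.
d_19(47, -2085089) = 1/130321

Step 1 — x − y = 47 − (-2085089) = 2085136. Step 2 — v_19(2085136) = 4 (factor: 2085136 = (19^4 · 16); the sign does not affect v_p). Step 3 — |x − y|_19 = 19^{-4} = 1/130321.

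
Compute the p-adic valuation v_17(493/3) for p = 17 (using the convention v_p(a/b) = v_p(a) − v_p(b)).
v_17(493/3) = 1

Factor powers of 17 from the numerator and denominator of the reduced fraction: 493 = 17^1 · 29 and 3 = 17^0 · 3. Apply v_p(a/b) = v_p(a) − v_p(b): v_17(493/3) = 1 − 0 = 1.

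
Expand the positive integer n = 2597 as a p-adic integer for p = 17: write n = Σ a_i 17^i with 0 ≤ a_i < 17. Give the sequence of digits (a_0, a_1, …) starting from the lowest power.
(a_0, a_1, …) = (13, 16, 8)

Repeated division by 17 gives the digits low-to-high: 2597 = 13 + 16·17^1 + 8·17^2. Digit sequence: (13, 16, 8).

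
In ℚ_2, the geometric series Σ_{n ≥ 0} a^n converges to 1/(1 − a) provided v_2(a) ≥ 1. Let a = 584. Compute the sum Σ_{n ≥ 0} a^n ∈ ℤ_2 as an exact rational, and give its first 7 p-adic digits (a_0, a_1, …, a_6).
Σ a^n = 1/(1 − a) = -1/583;  first 7 digits = (1, 0, 0, 1, 0, 0, 0)

v_2(a) = 3 ≥ 1, so the series converges in ℤ_2 to 1/(1 − a) = 1/(1 − 584) = -1/583. Expand this rational in ℤ_2: compute digits iteratively via d_i = x_i mod 2, x_{i+1} = (x_i − d_i)/2. The first 7 digits are (1, 0, 0, 1, 0, 0, 0).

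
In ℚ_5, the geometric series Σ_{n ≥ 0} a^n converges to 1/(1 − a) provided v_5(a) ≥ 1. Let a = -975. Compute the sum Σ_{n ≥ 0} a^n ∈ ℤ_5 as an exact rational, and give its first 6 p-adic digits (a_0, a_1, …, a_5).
Σ a^n = 1/(1 − a) = 1/976;  first 6 digits = (1, 0, 1, 2, 4, 3)

v_5(a) = 2 ≥ 1, so the series converges in ℤ_5 to 1/(1 − a) = 1/(1 − (-975)) = 1/976. Expand this rational in ℤ_5: compute digits iteratively via d_i = x_i mod 5, x_{i+1} = (x_i − d_i)/5. The first 6 digits are (1, 0, 1, 2, 4, 3).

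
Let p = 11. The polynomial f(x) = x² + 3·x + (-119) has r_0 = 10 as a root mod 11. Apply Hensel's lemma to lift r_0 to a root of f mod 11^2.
r_1 = 120 (mod 121)

Hensel: r_{i+1} = r_i − f(r_i)·(f′(r_i))^{-1} mod 11^{i+2}, f′(x) = 2x + 3. Iterate:
  r_0 = 10 (mod 11)
  r_1 = 120 (mod 121)
Final: r = 120 satisfies f(r) ≡ 0 mod 11^2.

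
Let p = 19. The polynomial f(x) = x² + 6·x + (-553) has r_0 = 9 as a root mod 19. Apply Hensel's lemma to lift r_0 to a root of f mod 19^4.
r_3 = 108176 (mod 130321)

Hensel: r_{i+1} = r_i − f(r_i)·(f′(r_i))^{-1} mod 19^{i+2}, f′(x) = 2x + 6. Iterate:
  r_0 = 9 (mod 19)
  r_1 = 237 (mod 361)
  r_2 = 5291 (mod 6859)
  r_3 = 108176 (mod 130321)
Final: r = 108176 satisfies f(r) ≡ 0 mod 19^4.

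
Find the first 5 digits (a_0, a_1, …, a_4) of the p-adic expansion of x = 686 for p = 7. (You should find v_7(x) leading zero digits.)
(a_0, …, a_4) = (0, 0, 0, 2, 0)

v_7(686) = 3, so a_0 = ... = a_2 = 0. Factor out: x = 7^3 · u with u = 2 a unit in ℤ_7. Expand u iteratively via a_{v+i} = u_i mod 7, u_{i+1} = (u_i − a_{v+i})/7:
  u_0 = 2;  a_3 = 2;  u_1 = (u_0 − 2)/7 = 0
  u_1 = 0;  a_4 = 0;  u_2 = (u_1 − 0)/7 = 0
Digits: (0, 0, 0, 2, 0).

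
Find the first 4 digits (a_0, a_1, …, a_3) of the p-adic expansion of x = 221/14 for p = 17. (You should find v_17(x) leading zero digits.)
(a_0, …, a_3) = (0, 7, 13, 15)

v_17(221/14) = 1, so a_0 = ... = a_0 = 0. Factor out: x = 17^1 · u with u = 13/14 a unit in ℤ_17. Expand u iteratively via a_{v+i} = u_i mod 17, u_{i+1} = (u_i − a_{v+i})/17:
  u_0 = 13/14;  a_1 = 7;  u_1 = (u_0 − 7)/17 = -5/14
  u_1 = -5/14;  a_2 = 13;  u_2 = (u_1 − 13)/17 = -11/14
  u_2 = -11/14;  a_3 = 15;  u_3 = (u_2 − 15)/17 = -13/14
Digits: (0, 7, 13, 15).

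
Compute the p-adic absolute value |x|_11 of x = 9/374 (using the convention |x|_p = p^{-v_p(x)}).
|9/374|_11 = 11

Step 1 — compute v_11(x) by factoring powers of 11 out of the numerator and denominator: v_11(9/374) = -1. Step 2 — apply |x|_p = p^{-v_p(x)} = 11^{1} = 11.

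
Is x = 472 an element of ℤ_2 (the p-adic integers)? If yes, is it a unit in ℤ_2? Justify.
x ∈ ℤ_2 but not a unit; v_2(x) = 3 > 0

ℤ_2 = {x ∈ ℚ_2 : v_2(x) ≥ 0} and ℤ_2^× = {x ∈ ℤ_2 : v_2(x) = 0}. Here v_2(472) = v_2(num) − v_2(den) = 3; compare against these criteria.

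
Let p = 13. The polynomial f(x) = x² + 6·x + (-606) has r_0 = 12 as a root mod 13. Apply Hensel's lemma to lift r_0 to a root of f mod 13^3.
r_2 = 532 (mod 2197)

Hensel: r_{i+1} = r_i − f(r_i)·(f′(r_i))^{-1} mod 13^{i+2}, f′(x) = 2x + 6. Iterate:
  r_0 = 12 (mod 13)
  r_1 = 25 (mod 169)
  r_2 = 532 (mod 2197)
Final: r = 532 satisfies f(r) ≡ 0 mod 13^3.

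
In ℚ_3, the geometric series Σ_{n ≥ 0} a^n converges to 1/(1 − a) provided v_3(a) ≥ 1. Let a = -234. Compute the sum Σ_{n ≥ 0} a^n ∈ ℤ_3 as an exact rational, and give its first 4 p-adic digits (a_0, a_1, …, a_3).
Σ a^n = 1/(1 − a) = 1/235;  first 4 digits = (1, 0, 1, 0)

v_3(a) = 2 ≥ 1, so the series converges in ℤ_3 to 1/(1 − a) = 1/(1 − (-234)) = 1/235. Expand this rational in ℤ_3: compute digits iteratively via d_i = x_i mod 3, x_{i+1} = (x_i − d_i)/3. The first 4 digits are (1, 0, 1, 0).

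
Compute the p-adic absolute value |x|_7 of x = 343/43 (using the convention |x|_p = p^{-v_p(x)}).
|343/43|_7 = 1/343

Step 1 — compute v_7(x) by factoring powers of 7 out of the numerator and denominator: v_7(343/43) = 3. Step 2 — apply |x|_p = p^{-v_p(x)} = 7^{-3} = 1/343.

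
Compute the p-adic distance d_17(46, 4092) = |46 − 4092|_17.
d_17(46, 4092) = 1/289

Step 1 — x − y = 46 − 4092 = -4046. Step 2 — v_17(-4046) = 2 (factor: -4046 = −(17^2 · 14); the sign does not affect v_p). Step 3 — |x − y|_17 = 17^{-2} = 1/289.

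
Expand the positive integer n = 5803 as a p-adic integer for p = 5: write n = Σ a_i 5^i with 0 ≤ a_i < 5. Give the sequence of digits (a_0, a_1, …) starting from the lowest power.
(a_0, a_1, …) = (3, 0, 2, 1, 4, 1)

Repeated division by 5 gives the digits low-to-high: 5803 = 3 + 2·5^2 + 1·5^3 + 4·5^4 + 1·5^5. Digit sequence: (3, 0, 2, 1, 4, 1).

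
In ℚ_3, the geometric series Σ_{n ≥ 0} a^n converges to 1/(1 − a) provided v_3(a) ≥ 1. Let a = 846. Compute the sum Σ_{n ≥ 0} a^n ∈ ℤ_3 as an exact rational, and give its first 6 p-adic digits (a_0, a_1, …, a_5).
Σ a^n = 1/(1 − a) = -1/845;  first 6 digits = (1, 0, 1, 1, 2, 2)

v_3(a) = 2 ≥ 1, so the series converges in ℤ_3 to 1/(1 − a) = 1/(1 − 846) = -1/845. Expand this rational in ℤ_3: compute digits iteratively via d_i = x_i mod 3, x_{i+1} = (x_i − d_i)/3. The first 6 digits are (1, 0, 1, 1, 2, 2).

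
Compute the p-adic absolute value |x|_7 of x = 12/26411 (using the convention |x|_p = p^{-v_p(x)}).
|12/26411|_7 = 2401

Step 1 — compute v_7(x) by factoring powers of 7 out of the numerator and denominator: v_7(12/26411) = -4. Step 2 — apply |x|_p = p^{-v_p(x)} = 7^{4} = 2401.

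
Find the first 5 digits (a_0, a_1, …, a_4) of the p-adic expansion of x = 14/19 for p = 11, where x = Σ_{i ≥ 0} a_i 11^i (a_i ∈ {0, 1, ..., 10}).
(a_0, …, a_4) = (10, 9, 2, 9, 9)

v_11(14/19) = 0 (numerator and denominator both coprime to 11), so x ∈ ℤ_11^×. Compute digits iteratively via a_i = x_i mod 11, x_{i+1} = (x_i − a_i)/11, with x_0 = x:
  x_0 = 14/19;  a_0 = 10;  x_1 = (x_0 − 10)/11 = -16/19
  x_1 = -16/19;  a_1 = 9;  x_2 = (x_1 − 9)/11 = -17/19
  x_2 = -17/19;  a_2 = 2;  x_3 = (x_2 − 2)/11 = -5/19
  x_3 = -5/19;  a_3 = 9;  x_4 = (x_3 − 9)/11 = -16/19
  x_4 = -16/19;  a_4 = 9;  x_5 = (x_4 − 9)/11 = -17/19
Digits: (10, 9, 2, 9, 9).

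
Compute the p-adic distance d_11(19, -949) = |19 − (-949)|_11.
d_11(19, -949) = 1/121

Step 1 — x − y = 19 − (-949) = 968. Step 2 — v_11(968) = 2 (factor: 968 = (11^2 · 8); the sign does not affect v_p). Step 3 — |x − y|_11 = 11^{-2} = 1/121.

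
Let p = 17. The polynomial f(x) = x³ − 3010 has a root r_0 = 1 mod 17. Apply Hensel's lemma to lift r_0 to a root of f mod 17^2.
r_1 = 137 (mod 289)

Hensel: r_{i+1} = r_i − f(r_i)/f′(r_i) mod 17^{i+2}, where f′(x) = 3x². Iterate:
  r_0 = 1 (mod 17)
  r_1 = 137 (mod 289)
Final: r = 137 with f(r) ≡ 0 mod 17^2.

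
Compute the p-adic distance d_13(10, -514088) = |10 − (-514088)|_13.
d_13(10, -514088) = 1/28561

Step 1 — x − y = 10 − (-514088) = 514098. Step 2 — v_13(514098) = 4 (factor: 514098 = (13^4 · 18); the sign does not affect v_p). Step 3 — |x − y|_13 = 13^{-4} = 1/28561.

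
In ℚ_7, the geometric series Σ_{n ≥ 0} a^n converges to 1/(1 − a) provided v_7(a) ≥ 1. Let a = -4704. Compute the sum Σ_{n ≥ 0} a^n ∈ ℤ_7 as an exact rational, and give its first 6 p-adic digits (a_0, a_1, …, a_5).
Σ a^n = 1/(1 − a) = 1/4705;  first 6 digits = (1, 0, 2, 0, 2, 0)

v_7(a) = 2 ≥ 1, so the series converges in ℤ_7 to 1/(1 − a) = 1/(1 − (-4704)) = 1/4705. Expand this rational in ℤ_7: compute digits iteratively via d_i = x_i mod 7, x_{i+1} = (x_i − d_i)/7. The first 6 digits are (1, 0, 2, 0, 2, 0).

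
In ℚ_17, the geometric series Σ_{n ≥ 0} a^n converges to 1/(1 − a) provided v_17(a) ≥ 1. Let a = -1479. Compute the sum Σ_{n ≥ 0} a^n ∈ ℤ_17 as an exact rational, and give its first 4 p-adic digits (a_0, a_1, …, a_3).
Σ a^n = 1/(1 − a) = 1/1480;  first 4 digits = (1, 15, 15, 11)

v_17(a) = 1 ≥ 1, so the series converges in ℤ_17 to 1/(1 − a) = 1/(1 − (-1479)) = 1/1480. Expand this rational in ℤ_17: compute digits iteratively via d_i = x_i mod 17, x_{i+1} = (x_i − d_i)/17. The first 4 digits are (1, 15, 15, 11).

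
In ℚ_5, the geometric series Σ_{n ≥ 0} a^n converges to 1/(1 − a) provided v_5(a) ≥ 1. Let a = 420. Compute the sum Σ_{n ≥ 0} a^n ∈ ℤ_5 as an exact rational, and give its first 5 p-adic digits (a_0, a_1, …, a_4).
Σ a^n = 1/(1 − a) = -1/419;  first 5 digits = (1, 4, 2, 3, 4)

v_5(a) = 1 ≥ 1, so the series converges in ℤ_5 to 1/(1 − a) = 1/(1 − 420) = -1/419. Expand this rational in ℤ_5: compute digits iteratively via d_i = x_i mod 5, x_{i+1} = (x_i − d_i)/5. The first 5 digits are (1, 4, 2, 3, 4).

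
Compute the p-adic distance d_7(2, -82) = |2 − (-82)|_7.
d_7(2, -82) = 1/7

Step 1 — x − y = 2 − (-82) = 84. Step 2 — v_7(84) = 1 (factor: 84 = (7^1 · 12); the sign does not affect v_p). Step 3 — |x − y|_7 = 7^{-1} = 1/7.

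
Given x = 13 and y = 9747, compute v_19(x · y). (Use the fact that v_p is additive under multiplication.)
v_19(126711) = 2

v_p(x) = 0 (factor: 13 = 19^0 · 13); v_p(y) = 2 (factor: 9747 = 19^2 · 27). Additivity: v_p(xy) = v_p(x) + v_p(y) = 0 + 2 = 2. (Direct check: xy = 126711 = 19^2 · (351).)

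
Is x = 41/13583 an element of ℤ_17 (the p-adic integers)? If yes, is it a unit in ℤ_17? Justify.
x ∉ ℤ_17 (v_17(x) = -2 < 0)

ℤ_17 = {x ∈ ℚ_17 : v_17(x) ≥ 0} and ℤ_17^× = {x ∈ ℤ_17 : v_17(x) = 0}. Here v_17(41/13583) = v_17(num) − v_17(den) = -2; compare against these criteria.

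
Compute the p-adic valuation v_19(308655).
v_19(308655) = 3

v_19(n) is the largest exponent k such that 19^k divides n. Factor out: 308655 = 19^3 · 45. (Sign doesn't affect v_p.) So v_19(308655) = 3.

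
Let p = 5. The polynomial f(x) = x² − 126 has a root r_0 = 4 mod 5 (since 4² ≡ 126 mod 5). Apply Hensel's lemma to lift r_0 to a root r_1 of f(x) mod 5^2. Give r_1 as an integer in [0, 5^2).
r_1 = 24 (mod 25)

Hensel's recurrence: r_{i+1} = r_i − f(r_i)·(f′(r_i))^{-1} mod 5^{i+2}, with f′(x) = 2x. Iterate:
  r_0 = 4 (mod 5)
  r_1 = 24 (mod 25)
Final: r_1 = 24, and one checks f(r_1) ≡ 0 mod 5^2.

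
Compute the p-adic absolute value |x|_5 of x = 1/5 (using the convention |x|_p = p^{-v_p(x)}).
|1/5|_5 = 5

Step 1 — compute v_5(x) by factoring powers of 5 out of the numerator and denominator: v_5(1/5) = -1. Step 2 — apply |x|_p = p^{-v_p(x)} = 5^{1} = 5.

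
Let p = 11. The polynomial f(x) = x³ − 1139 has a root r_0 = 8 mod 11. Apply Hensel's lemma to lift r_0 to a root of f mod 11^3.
r_2 = 206 (mod 1331)

Hensel: r_{i+1} = r_i − f(r_i)/f′(r_i) mod 11^{i+2}, where f′(x) = 3x². Iterate:
  r_0 = 8 (mod 11)
  r_1 = 85 (mod 121)
  r_2 = 206 (mod 1331)
Final: r = 206 with f(r) ≡ 0 mod 11^3.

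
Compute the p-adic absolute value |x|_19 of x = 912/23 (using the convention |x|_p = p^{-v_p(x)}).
|912/23|_19 = 1/19

Step 1 — compute v_19(x) by factoring powers of 19 out of the numerator and denominator: v_19(912/23) = 1. Step 2 — apply |x|_p = p^{-v_p(x)} = 19^{-1} = 1/19.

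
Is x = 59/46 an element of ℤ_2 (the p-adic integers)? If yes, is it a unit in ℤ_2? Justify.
x ∉ ℤ_2 (v_2(x) = -1 < 0)

ℤ_2 = {x ∈ ℚ_2 : v_2(x) ≥ 0} and ℤ_2^× = {x ∈ ℤ_2 : v_2(x) = 0}. Here v_2(59/46) = v_2(num) − v_2(den) = -1; compare against these criteria.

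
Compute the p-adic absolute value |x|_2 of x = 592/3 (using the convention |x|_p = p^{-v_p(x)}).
|592/3|_2 = 1/16

Step 1 — compute v_2(x) by factoring powers of 2 out of the numerator and denominator: v_2(592/3) = 4. Step 2 — apply |x|_p = p^{-v_p(x)} = 2^{-4} = 1/16.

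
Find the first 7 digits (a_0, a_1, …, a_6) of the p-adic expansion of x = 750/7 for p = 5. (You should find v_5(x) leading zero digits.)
(a_0, …, a_6) = (0, 0, 0, 3, 1, 4, 2)

v_5(750/7) = 3, so a_0 = ... = a_2 = 0. Factor out: x = 5^3 · u with u = 6/7 a unit in ℤ_5. Expand u iteratively via a_{v+i} = u_i mod 5, u_{i+1} = (u_i − a_{v+i})/5:
  u_0 = 6/7;  a_3 = 3;  u_1 = (u_0 − 3)/5 = -3/7
  u_1 = -3/7;  a_4 = 1;  u_2 = (u_1 − 1)/5 = -2/7
  u_2 = -2/7;  a_5 = 4;  u_3 = (u_2 − 4)/5 = -6/7
  u_3 = -6/7;  a_6 = 2;  u_4 = (u_3 − 2)/5 = -4/7
Digits: (0, 0, 0, 3, 1, 4, 2).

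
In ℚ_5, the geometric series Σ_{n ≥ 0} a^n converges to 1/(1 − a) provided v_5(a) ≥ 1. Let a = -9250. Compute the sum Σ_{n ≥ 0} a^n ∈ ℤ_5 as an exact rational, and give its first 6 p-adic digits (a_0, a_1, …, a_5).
Σ a^n = 1/(1 − a) = 1/9251;  first 6 digits = (1, 0, 0, 1, 0, 2)

v_5(a) = 3 ≥ 1, so the series converges in ℤ_5 to 1/(1 − a) = 1/(1 − (-9250)) = 1/9251. Expand this rational in ℤ_5: compute digits iteratively via d_i = x_i mod 5, x_{i+1} = (x_i − d_i)/5. The first 6 digits are (1, 0, 0, 1, 0, 2).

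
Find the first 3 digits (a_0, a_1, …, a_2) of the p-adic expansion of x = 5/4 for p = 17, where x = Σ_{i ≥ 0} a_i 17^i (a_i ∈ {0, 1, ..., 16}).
(a_0, …, a_2) = (14, 12, 12)

v_17(5/4) = 0 (numerator and denominator both coprime to 17), so x ∈ ℤ_17^×. Compute digits iteratively via a_i = x_i mod 17, x_{i+1} = (x_i − a_i)/17, with x_0 = x:
  x_0 = 5/4;  a_0 = 14;  x_1 = (x_0 − 14)/17 = -3/4
  x_1 = -3/4;  a_1 = 12;  x_2 = (x_1 − 12)/17 = -3/4
  x_2 = -3/4;  a_2 = 12;  x_3 = (x_2 − 12)/17 = -3/4
Digits: (14, 12, 12).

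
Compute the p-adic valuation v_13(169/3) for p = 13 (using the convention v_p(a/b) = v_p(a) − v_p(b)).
v_13(169/3) = 2

Factor powers of 13 from the numerator and denominator of the reduced fraction: 169 = 13^2 · 1 and 3 = 13^0 · 3. Apply v_p(a/b) = v_p(a) − v_p(b): v_13(169/3) = 2 − 0 = 2.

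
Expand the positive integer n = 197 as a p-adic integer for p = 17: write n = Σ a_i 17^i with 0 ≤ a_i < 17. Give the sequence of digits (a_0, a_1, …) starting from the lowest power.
(a_0, a_1, …) = (10, 11)

Repeated division by 17 gives the digits low-to-high: 197 = 10 + 11·17^1. Digit sequence: (10, 11).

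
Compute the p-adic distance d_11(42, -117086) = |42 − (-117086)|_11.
d_11(42, -117086) = 1/14641

Step 1 — x − y = 42 − (-117086) = 117128. Step 2 — v_11(117128) = 4 (factor: 117128 = (11^4 · 8); the sign does not affect v_p). Step 3 — |x − y|_11 = 11^{-4} = 1/14641.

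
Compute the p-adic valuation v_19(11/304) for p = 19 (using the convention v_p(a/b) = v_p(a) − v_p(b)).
v_19(11/304) = -1

Factor powers of 19 from the numerator and denominator of the reduced fraction: 11 = 19^0 · 11 and 304 = 19^1 · 16. Apply v_p(a/b) = v_p(a) − v_p(b): v_19(11/304) = 0 − 1 = -1.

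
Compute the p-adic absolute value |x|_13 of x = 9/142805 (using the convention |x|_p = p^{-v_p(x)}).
|9/142805|_13 = 28561

Step 1 — compute v_13(x) by factoring powers of 13 out of the numerator and denominator: v_13(9/142805) = -4. Step 2 — apply |x|_p = p^{-v_p(x)} = 13^{4} = 28561.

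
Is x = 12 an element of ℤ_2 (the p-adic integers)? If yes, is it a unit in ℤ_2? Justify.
x ∈ ℤ_2 but not a unit; v_2(x) = 2 > 0

ℤ_2 = {x ∈ ℚ_2 : v_2(x) ≥ 0} and ℤ_2^× = {x ∈ ℤ_2 : v_2(x) = 0}. Here v_2(12) = v_2(num) − v_2(den) = 2; compare against these criteria.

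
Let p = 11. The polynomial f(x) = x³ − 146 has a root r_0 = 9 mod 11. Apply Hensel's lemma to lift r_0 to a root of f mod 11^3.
r_2 = 999 (mod 1331)

Hensel: r_{i+1} = r_i − f(r_i)/f′(r_i) mod 11^{i+2}, where f′(x) = 3x². Iterate:
  r_0 = 9 (mod 11)
  r_1 = 31 (mod 121)
  r_2 = 999 (mod 1331)
Final: r = 999 with f(r) ≡ 0 mod 11^3.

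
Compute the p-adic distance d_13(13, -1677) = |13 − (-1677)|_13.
d_13(13, -1677) = 1/169

Step 1 — x − y = 13 − (-1677) = 1690. Step 2 — v_13(1690) = 2 (factor: 1690 = (13^2 · 10); the sign does not affect v_p). Step 3 — |x − y|_13 = 13^{-2} = 1/169.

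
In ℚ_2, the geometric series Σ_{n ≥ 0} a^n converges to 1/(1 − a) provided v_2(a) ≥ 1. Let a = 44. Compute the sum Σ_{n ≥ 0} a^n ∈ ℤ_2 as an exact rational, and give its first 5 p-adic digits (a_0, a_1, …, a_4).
Σ a^n = 1/(1 − a) = -1/43;  first 5 digits = (1, 0, 1, 1, 1)

v_2(a) = 2 ≥ 1, so the series converges in ℤ_2 to 1/(1 − a) = 1/(1 − 44) = -1/43. Expand this rational in ℤ_2: compute digits iteratively via d_i = x_i mod 2, x_{i+1} = (x_i − d_i)/2. The first 5 digits are (1, 0, 1, 1, 1).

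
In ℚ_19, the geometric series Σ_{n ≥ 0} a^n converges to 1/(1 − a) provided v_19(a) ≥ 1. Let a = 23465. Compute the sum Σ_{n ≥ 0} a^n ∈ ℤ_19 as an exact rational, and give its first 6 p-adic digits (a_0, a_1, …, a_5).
Σ a^n = 1/(1 − a) = -1/23464;  first 6 digits = (1, 0, 8, 3, 7, 13)

v_19(a) = 2 ≥ 1, so the series converges in ℤ_19 to 1/(1 − a) = 1/(1 − 23465) = -1/23464. Expand this rational in ℤ_19: compute digits iteratively via d_i = x_i mod 19, x_{i+1} = (x_i − d_i)/19. The first 6 digits are (1, 0, 8, 3, 7, 13).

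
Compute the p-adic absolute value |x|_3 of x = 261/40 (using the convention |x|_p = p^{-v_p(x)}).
|261/40|_3 = 1/9

Step 1 — compute v_3(x) by factoring powers of 3 out of the numerator and denominator: v_3(261/40) = 2. Step 2 — apply |x|_p = p^{-v_p(x)} = 3^{-2} = 1/9.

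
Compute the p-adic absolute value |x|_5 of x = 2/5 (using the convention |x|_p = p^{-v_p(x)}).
|2/5|_5 = 5

Step 1 — compute v_5(x) by factoring powers of 5 out of the numerator and denominator: v_5(2/5) = -1. Step 2 — apply |x|_p = p^{-v_p(x)} = 5^{1} = 5.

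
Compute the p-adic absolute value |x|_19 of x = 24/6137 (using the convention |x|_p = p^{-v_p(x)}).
|24/6137|_19 = 361

Step 1 — compute v_19(x) by factoring powers of 19 out of the numerator and denominator: v_19(24/6137) = -2. Step 2 — apply |x|_p = p^{-v_p(x)} = 19^{2} = 361.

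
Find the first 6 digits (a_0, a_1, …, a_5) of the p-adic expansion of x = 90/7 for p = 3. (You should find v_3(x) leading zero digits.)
(a_0, …, a_5) = (0, 0, 1, 1, 1, 0)

v_3(90/7) = 2, so a_0 = ... = a_1 = 0. Factor out: x = 3^2 · u with u = 10/7 a unit in ℤ_3. Expand u iteratively via a_{v+i} = u_i mod 3, u_{i+1} = (u_i − a_{v+i})/3:
  u_0 = 10/7;  a_2 = 1;  u_1 = (u_0 − 1)/3 = 1/7
  u_1 = 1/7;  a_3 = 1;  u_2 = (u_1 − 1)/3 = -2/7
  u_2 = -2/7;  a_4 = 1;  u_3 = (u_2 − 1)/3 = -3/7
  u_3 = -3/7;  a_5 = 0;  u_4 = (u_3 − 0)/3 = -1/7
Digits: (0, 0, 1, 1, 1, 0).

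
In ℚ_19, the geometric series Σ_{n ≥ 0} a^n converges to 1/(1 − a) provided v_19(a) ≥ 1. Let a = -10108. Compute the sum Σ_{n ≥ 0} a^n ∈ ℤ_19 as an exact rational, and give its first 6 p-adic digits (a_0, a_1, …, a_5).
Σ a^n = 1/(1 − a) = 1/10109;  first 6 digits = (1, 0, 10, 17, 4, 3)

v_19(a) = 2 ≥ 1, so the series converges in ℤ_19 to 1/(1 − a) = 1/(1 − (-10108)) = 1/10109. Expand this rational in ℤ_19: compute digits iteratively via d_i = x_i mod 19, x_{i+1} = (x_i − d_i)/19. The first 6 digits are (1, 0, 10, 17, 4, 3).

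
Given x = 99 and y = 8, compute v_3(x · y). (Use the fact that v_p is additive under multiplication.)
v_3(792) = 2

v_p(x) = 2 (factor: 99 = 3^2 · 11); v_p(y) = 0 (factor: 8 = 3^0 · 8). Additivity: v_p(xy) = v_p(x) + v_p(y) = 2 + 0 = 2. (Direct check: xy = 792 = 3^2 · (88).)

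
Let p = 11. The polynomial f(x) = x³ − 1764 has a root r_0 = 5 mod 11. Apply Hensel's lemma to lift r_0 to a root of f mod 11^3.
r_2 = 93 (mod 1331)

Hensel: r_{i+1} = r_i − f(r_i)/f′(r_i) mod 11^{i+2}, where f′(x) = 3x². Iterate:
  r_0 = 5 (mod 11)
  r_1 = 93 (mod 121)
  r_2 = 93 (mod 1331)
Final: r = 93 with f(r) ≡ 0 mod 11^3.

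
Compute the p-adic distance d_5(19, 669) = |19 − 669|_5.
d_5(19, 669) = 1/25

Step 1 — x − y = 19 − 669 = -650. Step 2 — v_5(-650) = 2 (factor: -650 = −(5^2 · 26); the sign does not affect v_p). Step 3 — |x − y|_5 = 5^{-2} = 1/25.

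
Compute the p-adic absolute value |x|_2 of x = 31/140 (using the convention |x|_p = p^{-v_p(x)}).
|31/140|_2 = 4

Step 1 — compute v_2(x) by factoring powers of 2 out of the numerator and denominator: v_2(31/140) = -2. Step 2 — apply |x|_p = p^{-v_p(x)} = 2^{2} = 4.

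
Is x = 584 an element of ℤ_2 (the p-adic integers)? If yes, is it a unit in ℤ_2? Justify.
x ∈ ℤ_2 but not a unit; v_2(x) = 3 > 0

ℤ_2 = {x ∈ ℚ_2 : v_2(x) ≥ 0} and ℤ_2^× = {x ∈ ℤ_2 : v_2(x) = 0}. Here v_2(584) = v_2(num) − v_2(den) = 3; compare against these criteria.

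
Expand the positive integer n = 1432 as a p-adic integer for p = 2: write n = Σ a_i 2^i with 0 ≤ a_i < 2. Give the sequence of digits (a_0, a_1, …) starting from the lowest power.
(a_0, a_1, …) = (0, 0, 0, 1, 1, 0, 0, 1, 1, 0, 1)

Repeated division by 2 gives the digits low-to-high: 1432 = 1·2^3 + 1·2^4 + 1·2^7 + 1·2^8 + 1·2^10. Digit sequence: (0, 0, 0, 1, 1, 0, 0, 1, 1, 0, 1).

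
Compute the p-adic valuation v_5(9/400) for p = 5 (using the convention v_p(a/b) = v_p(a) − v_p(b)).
v_5(9/400) = -2

Factor powers of 5 from the numerator and denominator of the reduced fraction: 9 = 5^0 · 9 and 400 = 5^2 · 16. Apply v_p(a/b) = v_p(a) − v_p(b): v_5(9/400) = 0 − 2 = -2.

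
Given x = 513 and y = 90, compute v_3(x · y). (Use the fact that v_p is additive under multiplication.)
v_3(46170) = 5

v_p(x) = 3 (factor: 513 = 3^3 · 19); v_p(y) = 2 (factor: 90 = 3^2 · 10). Additivity: v_p(xy) = v_p(x) + v_p(y) = 3 + 2 = 5. (Direct check: xy = 46170 = 3^5 · (190).)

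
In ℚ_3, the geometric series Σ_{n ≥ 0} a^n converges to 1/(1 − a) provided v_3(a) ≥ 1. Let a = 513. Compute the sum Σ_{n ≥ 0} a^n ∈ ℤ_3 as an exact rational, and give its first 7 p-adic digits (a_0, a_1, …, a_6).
Σ a^n = 1/(1 − a) = -1/512;  first 7 digits = (1, 0, 0, 1, 0, 2, 1)

v_3(a) = 3 ≥ 1, so the series converges in ℤ_3 to 1/(1 − a) = 1/(1 − 513) = -1/512. Expand this rational in ℤ_3: compute digits iteratively via d_i = x_i mod 3, x_{i+1} = (x_i − d_i)/3. The first 7 digits are (1, 0, 0, 1, 0, 2, 1).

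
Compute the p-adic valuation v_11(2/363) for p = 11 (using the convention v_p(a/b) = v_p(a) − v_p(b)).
v_11(2/363) = -2

Factor powers of 11 from the numerator and denominator of the reduced fraction: 2 = 11^0 · 2 and 363 = 11^2 · 3. Apply v_p(a/b) = v_p(a) − v_p(b): v_11(2/363) = 0 − 2 = -2.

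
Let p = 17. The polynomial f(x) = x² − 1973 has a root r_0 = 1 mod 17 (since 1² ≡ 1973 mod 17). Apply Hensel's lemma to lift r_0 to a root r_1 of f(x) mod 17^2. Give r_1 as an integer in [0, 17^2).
r_1 = 120 (mod 289)

Hensel's recurrence: r_{i+1} = r_i − f(r_i)·(f′(r_i))^{-1} mod 17^{i+2}, with f′(x) = 2x. Iterate:
  r_0 = 1 (mod 17)
  r_1 = 120 (mod 289)
Final: r_1 = 120, and one checks f(r_1) ≡ 0 mod 17^2.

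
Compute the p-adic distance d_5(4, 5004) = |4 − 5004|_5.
d_5(4, 5004) = 1/625

Step 1 — x − y = 4 − 5004 = -5000. Step 2 — v_5(-5000) = 4 (factor: -5000 = −(5^4 · 8); the sign does not affect v_p). Step 3 — |x − y|_5 = 5^{-4} = 1/625.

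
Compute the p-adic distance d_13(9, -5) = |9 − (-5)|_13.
d_13(9, -5) = 1

Step 1 — x − y = 9 − (-5) = 14. Step 2 — v_13(14) = 0 (factor: 14 = (13^0 · 14); the sign does not affect v_p). Step 3 — |x − y|_13 = 13^{0} = 1.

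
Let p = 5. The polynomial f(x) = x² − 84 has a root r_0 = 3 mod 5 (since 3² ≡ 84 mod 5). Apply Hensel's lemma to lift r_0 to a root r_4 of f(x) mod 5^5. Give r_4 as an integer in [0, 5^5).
r_4 = 2203 (mod 3125)

Hensel's recurrence: r_{i+1} = r_i − f(r_i)·(f′(r_i))^{-1} mod 5^{i+2}, with f′(x) = 2x. Iterate:
  r_0 = 3 (mod 5)
  r_1 = 3 (mod 25)
  r_2 = 78 (mod 125)
  r_3 = 328 (mod 625)
  r_4 = 2203 (mod 3125)
Final: r_4 = 2203, and one checks f(r_4) ≡ 0 mod 5^5.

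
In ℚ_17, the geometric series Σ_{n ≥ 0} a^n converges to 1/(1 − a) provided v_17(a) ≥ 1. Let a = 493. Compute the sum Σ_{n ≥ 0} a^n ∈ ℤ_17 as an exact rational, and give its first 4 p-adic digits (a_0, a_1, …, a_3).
Σ a^n = 1/(1 − a) = -1/492;  first 4 digits = (1, 12, 9, 9)

v_17(a) = 1 ≥ 1, so the series converges in ℤ_17 to 1/(1 − a) = 1/(1 − 493) = -1/492. Expand this rational in ℤ_17: compute digits iteratively via d_i = x_i mod 17, x_{i+1} = (x_i − d_i)/17. The first 4 digits are (1, 12, 9, 9).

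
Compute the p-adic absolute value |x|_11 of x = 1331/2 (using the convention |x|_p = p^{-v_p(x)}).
|1331/2|_11 = 1/1331

Step 1 — compute v_11(x) by factoring powers of 11 out of the numerator and denominator: v_11(1331/2) = 3. Step 2 — apply |x|_p = p^{-v_p(x)} = 11^{-3} = 1/1331.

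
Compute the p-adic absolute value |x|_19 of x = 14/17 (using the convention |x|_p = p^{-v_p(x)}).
|14/17|_19 = 1

Step 1 — compute v_19(x) by factoring powers of 19 out of the numerator and denominator: v_19(14/17) = 0. Step 2 — apply |x|_p = p^{-v_p(x)} = 19^{0} = 1.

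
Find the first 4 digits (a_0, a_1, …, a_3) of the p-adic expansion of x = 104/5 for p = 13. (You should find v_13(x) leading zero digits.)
(a_0, …, a_3) = (0, 12, 7, 2)

v_13(104/5) = 1, so a_0 = ... = a_0 = 0. Factor out: x = 13^1 · u with u = 8/5 a unit in ℤ_13. Expand u iteratively via a_{v+i} = u_i mod 13, u_{i+1} = (u_i − a_{v+i})/13:
  u_0 = 8/5;  a_1 = 12;  u_1 = (u_0 − 12)/13 = -4/5
  u_1 = -4/5;  a_2 = 7;  u_2 = (u_1 − 7)/13 = -3/5
  u_2 = -3/5;  a_3 = 2;  u_3 = (u_2 − 2)/13 = -1/5
Digits: (0, 12, 7, 2).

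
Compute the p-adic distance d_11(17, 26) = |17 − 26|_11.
d_11(17, 26) = 1

Step 1 — x − y = 17 − 26 = -9. Step 2 — v_11(-9) = 0 (factor: -9 = −(11^0 · 9); the sign does not affect v_p). Step 3 — |x − y|_11 = 11^{0} = 1.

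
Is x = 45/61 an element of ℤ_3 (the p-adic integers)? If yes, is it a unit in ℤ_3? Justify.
x ∈ ℤ_3 but not a unit; v_3(x) = 2 > 0

ℤ_3 = {x ∈ ℚ_3 : v_3(x) ≥ 0} and ℤ_3^× = {x ∈ ℤ_3 : v_3(x) = 0}. Here v_3(45/61) = v_3(num) − v_3(den) = 2; compare against these criteria.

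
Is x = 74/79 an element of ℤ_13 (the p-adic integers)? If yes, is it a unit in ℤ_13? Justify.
x ∈ ℤ_13^× (unit); v_13(x) = 0

ℤ_13 = {x ∈ ℚ_13 : v_13(x) ≥ 0} and ℤ_13^× = {x ∈ ℤ_13 : v_13(x) = 0}. Here v_13(74/79) = v_13(num) − v_13(den) = 0; compare against these criteria.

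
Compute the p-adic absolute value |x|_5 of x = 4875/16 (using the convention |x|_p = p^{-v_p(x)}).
|4875/16|_5 = 1/125

Step 1 — compute v_5(x) by factoring powers of 5 out of the numerator and denominator: v_5(4875/16) = 3. Step 2 — apply |x|_p = p^{-v_p(x)} = 5^{-3} = 1/125.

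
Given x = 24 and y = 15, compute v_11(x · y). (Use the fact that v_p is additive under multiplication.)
v_11(360) = 0

v_p(x) = 0 (factor: 24 = 11^0 · 24); v_p(y) = 0 (factor: 15 = 11^0 · 15). Additivity: v_p(xy) = v_p(x) + v_p(y) = 0 + 0 = 0. (Direct check: xy = 360 = 11^0 · (360).)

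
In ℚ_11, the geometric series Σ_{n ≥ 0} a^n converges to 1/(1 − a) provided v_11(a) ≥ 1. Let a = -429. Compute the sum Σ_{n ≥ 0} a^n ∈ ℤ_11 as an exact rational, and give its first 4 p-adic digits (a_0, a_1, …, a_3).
Σ a^n = 1/(1 − a) = 1/430;  first 4 digits = (1, 5, 10, 9)

v_11(a) = 1 ≥ 1, so the series converges in ℤ_11 to 1/(1 − a) = 1/(1 − (-429)) = 1/430. Expand this rational in ℤ_11: compute digits iteratively via d_i = x_i mod 11, x_{i+1} = (x_i − d_i)/11. The first 4 digits are (1, 5, 10, 9).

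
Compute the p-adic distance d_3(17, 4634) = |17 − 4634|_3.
d_3(17, 4634) = 1/243

Step 1 — x − y = 17 − 4634 = -4617. Step 2 — v_3(-4617) = 5 (factor: -4617 = −(3^5 · 19); the sign does not affect v_p). Step 3 — |x − y|_3 = 3^{-5} = 1/243.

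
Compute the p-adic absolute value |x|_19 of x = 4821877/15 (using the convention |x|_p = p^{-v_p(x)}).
|4821877/15|_19 = 1/130321

Step 1 — compute v_19(x) by factoring powers of 19 out of the numerator and denominator: v_19(4821877/15) = 4. Step 2 — apply |x|_p = p^{-v_p(x)} = 19^{-4} = 1/130321.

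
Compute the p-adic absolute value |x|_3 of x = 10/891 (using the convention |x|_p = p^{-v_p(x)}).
|10/891|_3 = 81

Step 1 — compute v_3(x) by factoring powers of 3 out of the numerator and denominator: v_3(10/891) = -4. Step 2 — apply |x|_p = p^{-v_p(x)} = 3^{4} = 81.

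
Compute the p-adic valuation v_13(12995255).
v_13(12995255) = 5

v_13(n) is the largest exponent k such that 13^k divides n. Factor out: 12995255 = 13^5 · 35. (Sign doesn't affect v_p.) So v_13(12995255) = 5.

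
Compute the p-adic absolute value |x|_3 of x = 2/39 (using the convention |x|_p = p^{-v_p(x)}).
|2/39|_3 = 3

Step 1 — compute v_3(x) by factoring powers of 3 out of the numerator and denominator: v_3(2/39) = -1. Step 2 — apply |x|_p = p^{-v_p(x)} = 3^{1} = 3.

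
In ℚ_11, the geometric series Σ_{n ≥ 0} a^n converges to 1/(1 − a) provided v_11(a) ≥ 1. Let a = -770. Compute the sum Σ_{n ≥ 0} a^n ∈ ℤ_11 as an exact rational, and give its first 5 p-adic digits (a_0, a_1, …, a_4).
Σ a^n = 1/(1 − a) = 1/771;  first 5 digits = (1, 7, 9, 6, 2)

v_11(a) = 1 ≥ 1, so the series converges in ℤ_11 to 1/(1 − a) = 1/(1 − (-770)) = 1/771. Expand this rational in ℤ_11: compute digits iteratively via d_i = x_i mod 11, x_{i+1} = (x_i − d_i)/11. The first 5 digits are (1, 7, 9, 6, 2).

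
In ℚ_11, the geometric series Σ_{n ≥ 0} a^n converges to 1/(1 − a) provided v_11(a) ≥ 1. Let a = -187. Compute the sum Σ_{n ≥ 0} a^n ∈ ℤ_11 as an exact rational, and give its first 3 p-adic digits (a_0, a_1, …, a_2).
Σ a^n = 1/(1 − a) = 1/188;  first 3 digits = (1, 5, 1)

v_11(a) = 1 ≥ 1, so the series converges in ℤ_11 to 1/(1 − a) = 1/(1 − (-187)) = 1/188. Expand this rational in ℤ_11: compute digits iteratively via d_i = x_i mod 11, x_{i+1} = (x_i − d_i)/11. The first 3 digits are (1, 5, 1).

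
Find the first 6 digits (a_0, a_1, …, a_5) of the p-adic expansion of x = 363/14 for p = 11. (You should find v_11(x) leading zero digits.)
(a_0, …, a_5) = (0, 0, 1, 7, 8, 0)

v_11(363/14) = 2, so a_0 = ... = a_1 = 0. Factor out: x = 11^2 · u with u = 3/14 a unit in ℤ_11. Expand u iteratively via a_{v+i} = u_i mod 11, u_{i+1} = (u_i − a_{v+i})/11:
  u_0 = 3/14;  a_2 = 1;  u_1 = (u_0 − 1)/11 = -1/14
  u_1 = -1/14;  a_3 = 7;  u_2 = (u_1 − 7)/11 = -9/14
  u_2 = -9/14;  a_4 = 8;  u_3 = (u_2 − 8)/11 = -11/14
  u_3 = -11/14;  a_5 = 0;  u_4 = (u_3 − 0)/11 = -1/14
Digits: (0, 0, 1, 7, 8, 0).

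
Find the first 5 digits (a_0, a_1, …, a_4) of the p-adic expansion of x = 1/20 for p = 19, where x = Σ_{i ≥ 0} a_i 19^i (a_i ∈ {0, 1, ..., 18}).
(a_0, …, a_4) = (1, 18, 0, 18, 0)

v_19(1/20) = 0 (numerator and denominator both coprime to 19), so x ∈ ℤ_19^×. Compute digits iteratively via a_i = x_i mod 19, x_{i+1} = (x_i − a_i)/19, with x_0 = x:
  x_0 = 1/20;  a_0 = 1;  x_1 = (x_0 − 1)/19 = -1/20
  x_1 = -1/20;  a_1 = 18;  x_2 = (x_1 − 18)/19 = -19/20
  x_2 = -19/20;  a_2 = 0;  x_3 = (x_2 − 0)/19 = -1/20
  x_3 = -1/20;  a_3 = 18;  x_4 = (x_3 − 18)/19 = -19/20
  x_4 = -19/20;  a_4 = 0;  x_5 = (x_4 − 0)/19 = -1/20
Digits: (1, 18, 0, 18, 0).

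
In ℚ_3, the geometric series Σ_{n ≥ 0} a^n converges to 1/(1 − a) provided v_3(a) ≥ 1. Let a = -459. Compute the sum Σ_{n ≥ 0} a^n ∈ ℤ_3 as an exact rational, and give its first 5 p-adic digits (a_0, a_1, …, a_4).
Σ a^n = 1/(1 − a) = 1/460;  first 5 digits = (1, 0, 0, 1, 0)

v_3(a) = 3 ≥ 1, so the series converges in ℤ_3 to 1/(1 − a) = 1/(1 − (-459)) = 1/460. Expand this rational in ℤ_3: compute digits iteratively via d_i = x_i mod 3, x_{i+1} = (x_i − d_i)/3. The first 5 digits are (1, 0, 0, 1, 0).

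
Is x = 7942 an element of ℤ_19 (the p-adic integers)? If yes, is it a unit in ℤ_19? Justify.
x ∈ ℤ_19 but not a unit; v_19(x) = 2 > 0

ℤ_19 = {x ∈ ℚ_19 : v_19(x) ≥ 0} and ℤ_19^× = {x ∈ ℤ_19 : v_19(x) = 0}. Here v_19(7942) = v_19(num) − v_19(den) = 2; compare against these criteria.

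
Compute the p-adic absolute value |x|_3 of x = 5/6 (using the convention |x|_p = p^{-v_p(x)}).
|5/6|_3 = 3

Step 1 — compute v_3(x) by factoring powers of 3 out of the numerator and denominator: v_3(5/6) = -1. Step 2 — apply |x|_p = p^{-v_p(x)} = 3^{1} = 3.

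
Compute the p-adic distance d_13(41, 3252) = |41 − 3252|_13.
d_13(41, 3252) = 1/169

Step 1 — x − y = 41 − 3252 = -3211. Step 2 — v_13(-3211) = 2 (factor: -3211 = −(13^2 · 19); the sign does not affect v_p). Step 3 — |x − y|_13 = 13^{-2} = 1/169.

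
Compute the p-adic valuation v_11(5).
v_11(5) = 0

v_11(n) is the largest exponent k such that 11^k divides n. Factor out: 5 = 11^0 · 5. (Sign doesn't affect v_p.) So v_11(5) = 0.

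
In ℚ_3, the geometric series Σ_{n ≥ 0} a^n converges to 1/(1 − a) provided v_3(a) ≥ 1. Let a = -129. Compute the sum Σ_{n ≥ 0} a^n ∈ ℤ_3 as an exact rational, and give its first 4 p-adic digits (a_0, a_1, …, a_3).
Σ a^n = 1/(1 − a) = 1/130;  first 4 digits = (1, 2, 1, 1)

v_3(a) = 1 ≥ 1, so the series converges in ℤ_3 to 1/(1 − a) = 1/(1 − (-129)) = 1/130. Expand this rational in ℤ_3: compute digits iteratively via d_i = x_i mod 3, x_{i+1} = (x_i − d_i)/3. The first 4 digits are (1, 2, 1, 1).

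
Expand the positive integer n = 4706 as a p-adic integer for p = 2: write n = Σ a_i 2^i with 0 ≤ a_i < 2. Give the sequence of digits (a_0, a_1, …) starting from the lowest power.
(a_0, a_1, …) = (0, 1, 0, 0, 0, 1, 1, 0, 0, 1, 0, 0, 1)

Repeated division by 2 gives the digits low-to-high: 4706 = 1·2^1 + 1·2^5 + 1·2^6 + 1·2^9 + 1·2^12. Digit sequence: (0, 1, 0, 0, 0, 1, 1, 0, 0, 1, 0, 0, 1).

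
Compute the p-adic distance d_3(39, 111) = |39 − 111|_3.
d_3(39, 111) = 1/9

Step 1 — x − y = 39 − 111 = -72. Step 2 — v_3(-72) = 2 (factor: -72 = −(3^2 · 8); the sign does not affect v_p). Step 3 — |x − y|_3 = 3^{-2} = 1/9.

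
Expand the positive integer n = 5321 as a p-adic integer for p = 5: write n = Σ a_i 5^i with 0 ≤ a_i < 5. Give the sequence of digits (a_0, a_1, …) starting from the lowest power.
(a_0, a_1, …) = (1, 4, 2, 2, 3, 1)

Repeated division by 5 gives the digits low-to-high: 5321 = 1 + 4·5^1 + 2·5^2 + 2·5^3 + 3·5^4 + 1·5^5. Digit sequence: (1, 4, 2, 2, 3, 1).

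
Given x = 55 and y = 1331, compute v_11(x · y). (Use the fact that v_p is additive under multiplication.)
v_11(73205) = 4

v_p(x) = 1 (factor: 55 = 11^1 · 5); v_p(y) = 3 (factor: 1331 = 11^3 · 1). Additivity: v_p(xy) = v_p(x) + v_p(y) = 1 + 3 = 4. (Direct check: xy = 73205 = 11^4 · (5).)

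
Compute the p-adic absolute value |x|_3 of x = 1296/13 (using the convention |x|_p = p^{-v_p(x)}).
|1296/13|_3 = 1/81

Step 1 — compute v_3(x) by factoring powers of 3 out of the numerator and denominator: v_3(1296/13) = 4. Step 2 — apply |x|_p = p^{-v_p(x)} = 3^{-4} = 1/81.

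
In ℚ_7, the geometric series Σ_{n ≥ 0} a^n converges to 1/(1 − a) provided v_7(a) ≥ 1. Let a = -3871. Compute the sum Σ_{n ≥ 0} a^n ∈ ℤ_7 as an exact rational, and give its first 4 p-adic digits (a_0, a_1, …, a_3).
Σ a^n = 1/(1 − a) = 1/3872;  first 4 digits = (1, 0, 5, 2)

v_7(a) = 2 ≥ 1, so the series converges in ℤ_7 to 1/(1 − a) = 1/(1 − (-3871)) = 1/3872. Expand this rational in ℤ_7: compute digits iteratively via d_i = x_i mod 7, x_{i+1} = (x_i − d_i)/7. The first 4 digits are (1, 0, 5, 2).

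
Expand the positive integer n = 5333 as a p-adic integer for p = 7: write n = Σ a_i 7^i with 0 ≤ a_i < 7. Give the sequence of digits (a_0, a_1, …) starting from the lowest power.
(a_0, a_1, …) = (6, 5, 3, 1, 2)

Repeated division by 7 gives the digits low-to-high: 5333 = 6 + 5·7^1 + 3·7^2 + 1·7^3 + 2·7^4. Digit sequence: (6, 5, 3, 1, 2).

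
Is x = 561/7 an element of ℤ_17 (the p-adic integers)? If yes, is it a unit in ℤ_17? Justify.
x ∈ ℤ_17 but not a unit; v_17(x) = 1 > 0

ℤ_17 = {x ∈ ℚ_17 : v_17(x) ≥ 0} and ℤ_17^× = {x ∈ ℤ_17 : v_17(x) = 0}. Here v_17(561/7) = v_17(num) − v_17(den) = 1; compare against these criteria.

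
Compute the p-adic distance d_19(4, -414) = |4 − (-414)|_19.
d_19(4, -414) = 1/19

Step 1 — x − y = 4 − (-414) = 418. Step 2 — v_19(418) = 1 (factor: 418 = (19^1 · 22); the sign does not affect v_p). Step 3 — |x − y|_19 = 19^{-1} = 1/19.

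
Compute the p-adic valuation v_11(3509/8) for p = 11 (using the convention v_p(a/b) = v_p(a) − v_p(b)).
v_11(3509/8) = 2

Factor powers of 11 from the numerator and denominator of the reduced fraction: 3509 = 11^2 · 29 and 8 = 11^0 · 8. Apply v_p(a/b) = v_p(a) − v_p(b): v_11(3509/8) = 2 − 0 = 2.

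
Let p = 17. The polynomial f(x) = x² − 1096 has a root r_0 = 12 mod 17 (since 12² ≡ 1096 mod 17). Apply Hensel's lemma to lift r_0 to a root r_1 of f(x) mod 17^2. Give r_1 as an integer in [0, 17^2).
r_1 = 148 (mod 289)

Hensel's recurrence: r_{i+1} = r_i − f(r_i)·(f′(r_i))^{-1} mod 17^{i+2}, with f′(x) = 2x. Iterate:
  r_0 = 12 (mod 17)
  r_1 = 148 (mod 289)
Final: r_1 = 148, and one checks f(r_1) ≡ 0 mod 17^2.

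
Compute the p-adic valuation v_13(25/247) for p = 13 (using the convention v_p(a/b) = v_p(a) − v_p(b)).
v_13(25/247) = -1

Factor powers of 13 from the numerator and denominator of the reduced fraction: 25 = 13^0 · 25 and 247 = 13^1 · 19. Apply v_p(a/b) = v_p(a) − v_p(b): v_13(25/247) = 0 − 1 = -1.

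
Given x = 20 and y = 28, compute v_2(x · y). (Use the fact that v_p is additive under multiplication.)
v_2(560) = 4

v_p(x) = 2 (factor: 20 = 2^2 · 5); v_p(y) = 2 (factor: 28 = 2^2 · 7). Additivity: v_p(xy) = v_p(x) + v_p(y) = 2 + 2 = 4. (Direct check: xy = 560 = 2^4 · (35).)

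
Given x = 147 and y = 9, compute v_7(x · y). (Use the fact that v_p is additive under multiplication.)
v_7(1323) = 2

v_p(x) = 2 (factor: 147 = 7^2 · 3); v_p(y) = 0 (factor: 9 = 7^0 · 9). Additivity: v_p(xy) = v_p(x) + v_p(y) = 2 + 0 = 2. (Direct check: xy = 1323 = 7^2 · (27).)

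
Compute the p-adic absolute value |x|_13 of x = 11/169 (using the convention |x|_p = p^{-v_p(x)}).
|11/169|_13 = 169

Step 1 — compute v_13(x) by factoring powers of 13 out of the numerator and denominator: v_13(11/169) = -2. Step 2 — apply |x|_p = p^{-v_p(x)} = 13^{2} = 169.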